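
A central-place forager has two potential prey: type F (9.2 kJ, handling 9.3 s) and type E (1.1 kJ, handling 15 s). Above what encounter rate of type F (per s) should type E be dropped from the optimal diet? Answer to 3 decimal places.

0.009 per s

Drop type E once their profitability E₂/h₂ falls below the rate achievable on type F alone: E₂/h₂ = λE₁/(1 + λh₁).
Solve for λ: λE₁h₂ = E₂(1 + λh₁) → λ(E₁h₂ − E₂h₁) = E₂ → λ = E₂/(E₁h₂ − E₂h₁).
λ = 1.1/(9.2×15 − 1.1×9.3) = 1.1/127.8 = 0.008609 per s.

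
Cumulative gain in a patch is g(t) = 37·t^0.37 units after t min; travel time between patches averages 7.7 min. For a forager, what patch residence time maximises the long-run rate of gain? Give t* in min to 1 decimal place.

4.5 min

Maximise g(t)/(T+t): set derivative to zero → g'(t)(T+t) = g(t).
g'(t) = 0.37·37·t^-0.63. Setting 0.37·37·t^-0.63 = 37·t^0.37/(7.7+t) gives 0.37(7.7+t) = t, so 0.63·t = 0.37×7.7.
t* = 0.37×7.7/0.63 = 4.522 min.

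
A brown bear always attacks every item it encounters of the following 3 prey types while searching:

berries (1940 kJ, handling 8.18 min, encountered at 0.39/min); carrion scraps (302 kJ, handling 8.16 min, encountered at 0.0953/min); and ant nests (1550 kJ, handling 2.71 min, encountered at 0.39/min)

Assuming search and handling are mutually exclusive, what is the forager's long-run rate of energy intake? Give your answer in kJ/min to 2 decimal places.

230.70 kJ/min

R = (0.39×1940 + 0.0953×302 + 0.39×1550) / (1 + 0.39×8.18 + 0.0953×8.16 + 0.39×2.71) = 1390/6.025 = 230.7 kJ/min.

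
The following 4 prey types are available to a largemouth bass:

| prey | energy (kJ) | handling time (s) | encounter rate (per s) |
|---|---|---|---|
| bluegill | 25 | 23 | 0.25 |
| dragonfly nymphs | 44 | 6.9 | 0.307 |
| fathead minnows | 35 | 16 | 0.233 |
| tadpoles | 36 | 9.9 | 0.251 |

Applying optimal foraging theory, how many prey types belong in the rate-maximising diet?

Profitabilities (E/h, kJ/s): dragonfly nymphs 6.38, tadpoles 3.64, fathead minnows 2.19, bluegill 1.09. Add prey in this order while the next type's profitability exceeds the intake rate on those already taken.
Rate on top 1: 4.332. tadpoles: 3.64 < 4.332 → exclude; stop.
Optimal diet: dragonfly nymphs — 1 of 4 types.

1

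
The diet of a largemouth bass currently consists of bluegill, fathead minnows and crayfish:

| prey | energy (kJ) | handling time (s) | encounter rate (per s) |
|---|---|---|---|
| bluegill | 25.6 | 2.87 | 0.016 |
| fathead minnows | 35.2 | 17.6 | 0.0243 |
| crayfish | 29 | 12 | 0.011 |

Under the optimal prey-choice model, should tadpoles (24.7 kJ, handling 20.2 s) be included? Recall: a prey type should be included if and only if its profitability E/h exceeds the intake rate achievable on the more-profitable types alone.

Yes

Intake rate on the current diet: R = (0.016×25.6 + 0.0243×35.2 + 0.011×29) / (1 + 0.016×2.87 + 0.0243×17.6 + 0.011×12) = 1.584/1.606 = 0.9865 kJ/s.
tadpoles: E/h = 24.7/20.2 = 1.223 kJ/s.
Since 1.223 > R, including tadpoles increases the long-run rate.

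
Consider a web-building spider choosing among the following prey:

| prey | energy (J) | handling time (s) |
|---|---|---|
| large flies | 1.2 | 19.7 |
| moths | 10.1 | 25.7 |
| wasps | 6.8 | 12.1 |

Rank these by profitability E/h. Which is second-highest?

moths

In descending order of E/h:
wasps: 6.8/12.1 = 0.562 J/s
moths: 10.1/25.7 = 0.393 J/s
large flies: 1.2/19.7 = 0.0609 J/s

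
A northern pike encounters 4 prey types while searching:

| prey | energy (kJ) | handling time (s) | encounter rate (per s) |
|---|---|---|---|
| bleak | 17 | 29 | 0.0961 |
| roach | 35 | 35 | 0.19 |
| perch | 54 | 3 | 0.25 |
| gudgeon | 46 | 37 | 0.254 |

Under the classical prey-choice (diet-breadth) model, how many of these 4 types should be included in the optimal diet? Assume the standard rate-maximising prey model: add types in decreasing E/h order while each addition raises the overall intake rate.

1

Rank by E/h (kJ/s): perch 18, gudgeon 1.24, roach 1, bleak 0.586. Include each in turn until the next type's E/h falls below the running intake rate.
Rate on top 1: 7.714. gudgeon: 1.24 < 7.714 → exclude; stop.
Optimal diet: perch — 1 of 4 types.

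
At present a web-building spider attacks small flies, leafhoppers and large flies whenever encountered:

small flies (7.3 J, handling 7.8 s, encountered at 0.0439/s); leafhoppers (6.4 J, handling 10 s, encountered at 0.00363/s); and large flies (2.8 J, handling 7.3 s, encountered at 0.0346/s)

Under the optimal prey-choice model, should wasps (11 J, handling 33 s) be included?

Yes

Intake rate on the current diet: R = (0.0439×7.3 + 0.00363×6.4 + 0.0346×2.8) / (1 + 0.0439×7.8 + 0.00363×10 + 0.0346×7.3) = 0.4406/1.631 = 0.2701 J/s.
Profitability of wasps: 11/33 = 0.3333 J/s.
0.3333 > 0.2701, so adding wasps raises the average — include it.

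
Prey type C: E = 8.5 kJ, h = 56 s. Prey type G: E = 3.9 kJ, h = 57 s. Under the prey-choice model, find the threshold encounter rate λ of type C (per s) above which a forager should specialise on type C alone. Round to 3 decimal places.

0.015 per s

Drop type G once their profitability E₂/h₂ falls below the rate achievable on type C alone: E₂/h₂ = λE₁/(1 + λh₁).
Solve for λ: λE₁h₂ = E₂(1 + λh₁) → λ(E₁h₂ − E₂h₁) = E₂ → λ = E₂/(E₁h₂ − E₂h₁).
λ = 3.9/(8.5×57 − 3.9×56) = 3.9/266.1 = 0.01466 per s.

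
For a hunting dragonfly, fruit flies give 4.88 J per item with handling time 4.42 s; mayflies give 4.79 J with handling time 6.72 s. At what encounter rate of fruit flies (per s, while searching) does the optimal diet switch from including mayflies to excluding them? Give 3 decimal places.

Drop mayflies once their profitability E₂/h₂ falls below the rate achievable on fruit flies alone: E₂/h₂ = λE₁/(1 + λh₁).
Solve for λ: λE₁h₂ = E₂(1 + λh₁) → λ(E₁h₂ − E₂h₁) = E₂ → λ = E₂/(E₁h₂ − E₂h₁).
λ = 4.79/(4.88×6.72 − 4.79×4.42) = 4.79/11.62 = 0.4122 per s.

0.412 per s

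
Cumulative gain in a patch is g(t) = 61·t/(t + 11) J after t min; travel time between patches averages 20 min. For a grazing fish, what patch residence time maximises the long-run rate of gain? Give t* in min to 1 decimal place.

14.8 min

Optimal t* satisfies g'(t*) = g(t*)/(T + t*).
g'(t) = 61·11/(t + 11)². Setting 61·11/(t+11)² = 61t/[(t+11)(20+t)] gives 11(20+t) = t(t+11), so t² = 11×20 = 220.
t* = √220 = 14.83 min.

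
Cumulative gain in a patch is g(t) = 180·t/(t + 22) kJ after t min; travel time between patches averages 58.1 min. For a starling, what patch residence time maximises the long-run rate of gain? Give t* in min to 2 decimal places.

35.75 min

By the marginal value theorem, leave when the instantaneous gain rate g'(t) equals the habitat-wide average g(t)/(T + t).
g'(t) = 180·22/(t + 22)². Setting 180·22/(t+22)² = 180t/[(t+22)(58.1+t)] gives 22(58.1+t) = t(t+22), so t² = 22×58.1 = 1278.
t* = √1278 = 35.75 min.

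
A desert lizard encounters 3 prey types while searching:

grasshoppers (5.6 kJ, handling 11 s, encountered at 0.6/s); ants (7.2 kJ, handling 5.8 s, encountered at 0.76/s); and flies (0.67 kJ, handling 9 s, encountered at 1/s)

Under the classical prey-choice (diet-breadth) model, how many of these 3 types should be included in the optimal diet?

Rank by E/h (kJ/s): ants 1.24, grasshoppers 0.509, flies 0.0744. Include each in turn until the next type's E/h falls below the running intake rate.
Rate on top 1: 1.012. grasshoppers: 0.509 < 1.012 → exclude; stop.
Optimal diet: ants — 1 of 3 types.

1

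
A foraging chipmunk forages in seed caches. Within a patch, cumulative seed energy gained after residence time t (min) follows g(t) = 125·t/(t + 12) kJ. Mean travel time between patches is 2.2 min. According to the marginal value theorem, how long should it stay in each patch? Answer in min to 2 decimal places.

5.14 min

Optimal t* satisfies g'(t*) = g(t*)/(T + t*).
g'(t) = 125·12/(t + 12)². Setting 125·12/(t+12)² = 125t/[(t+12)(2.2+t)] gives 12(2.2+t) = t(t+12), so t² = 12×2.2 = 26.4.
t* = √26.4 = 5.138 min.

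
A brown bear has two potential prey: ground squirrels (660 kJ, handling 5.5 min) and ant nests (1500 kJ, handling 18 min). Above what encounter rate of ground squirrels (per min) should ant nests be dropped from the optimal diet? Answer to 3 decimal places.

Drop ant nests once their profitability E₂/h₂ falls below the rate achievable on ground squirrels alone: E₂/h₂ = λE₁/(1 + λh₁).
Solve for λ: λE₁h₂ = E₂(1 + λh₁) → λ(E₁h₂ − E₂h₁) = E₂ → λ = E₂/(E₁h₂ − E₂h₁).
λ = 1500/(660×18 − 1500×5.5) = 1500/3630 = 0.4132 per min.

0.413 per min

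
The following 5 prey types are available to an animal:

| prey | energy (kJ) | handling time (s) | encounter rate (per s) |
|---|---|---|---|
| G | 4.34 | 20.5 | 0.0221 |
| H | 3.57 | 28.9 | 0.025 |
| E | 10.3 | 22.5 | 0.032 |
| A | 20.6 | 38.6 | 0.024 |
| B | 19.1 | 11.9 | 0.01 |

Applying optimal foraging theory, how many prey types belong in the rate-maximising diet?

Rank by E/h (kJ/s): B 1.61, A 0.534, E 0.458, G 0.212, H 0.124. Include each in turn until the next type's E/h falls below the running intake rate.
Rate on top 1: 0.1707. A: 0.534 > 0.1707 → include.
Rate on top 2: 0.3351. E: 0.458 > 0.3351 → include.
Rate on top 3: 0.367. G: 0.212 < 0.367 → exclude; stop.
Optimal diet: B, A, E — 3 of 5 types.

3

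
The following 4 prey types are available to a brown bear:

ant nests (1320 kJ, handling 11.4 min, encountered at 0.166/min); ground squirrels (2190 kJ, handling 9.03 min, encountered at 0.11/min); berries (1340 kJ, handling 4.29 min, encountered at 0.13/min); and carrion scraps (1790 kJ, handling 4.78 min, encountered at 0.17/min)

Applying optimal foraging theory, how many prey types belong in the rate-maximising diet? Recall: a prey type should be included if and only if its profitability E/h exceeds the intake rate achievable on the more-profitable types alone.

3

Rank by E/h (kJ/min): carrion scraps 374, berries 312, ground squirrels 243, ant nests 116. Include each in turn until the next type's E/h falls below the running intake rate.
Rate on top 1: 167.9. berries: 312 > 167.9 → include.
Rate on top 2: 201.9. ground squirrels: 243 > 201.9 → include.
Rate on top 3: 213.9. ant nests: 116 < 213.9 → exclude; stop.
Optimal diet: carrion scraps, berries, ground squirrels — 3 of 4 types.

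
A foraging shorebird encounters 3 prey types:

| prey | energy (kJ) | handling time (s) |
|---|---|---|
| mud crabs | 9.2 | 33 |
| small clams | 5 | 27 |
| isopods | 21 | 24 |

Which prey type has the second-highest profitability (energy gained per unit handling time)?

mud crabs

In descending order of E/h:
isopods: 21/24 = 0.875 kJ/s
mud crabs: 9.2/33 = 0.279 kJ/s
small clams: 5/27 = 0.185 kJ/s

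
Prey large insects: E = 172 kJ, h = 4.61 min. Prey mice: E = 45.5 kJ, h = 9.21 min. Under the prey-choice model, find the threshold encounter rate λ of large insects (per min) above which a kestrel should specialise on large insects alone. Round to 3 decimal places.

0.033 per min

At the threshold, the rate on large insects alone equals the profitability of mice: λ·172/(1 + λ·4.61) = 45.5/9.21 = 4.94.
Rearranging, λ(172 − 4.94×4.61) = 4.94, so λ = 4.94/149.2 = 0.03311 per min.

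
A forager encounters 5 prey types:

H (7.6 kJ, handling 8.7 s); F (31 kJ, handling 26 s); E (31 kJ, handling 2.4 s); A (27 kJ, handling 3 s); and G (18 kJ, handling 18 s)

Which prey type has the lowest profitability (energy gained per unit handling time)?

H

In descending order of E/h:
E: 31/2.4 = 12.9 kJ/s
A: 27/3 = 9 kJ/s
F: 31/26 = 1.19 kJ/s
G: 18/18 = 1 kJ/s
H: 7.6/8.7 = 0.874 kJ/s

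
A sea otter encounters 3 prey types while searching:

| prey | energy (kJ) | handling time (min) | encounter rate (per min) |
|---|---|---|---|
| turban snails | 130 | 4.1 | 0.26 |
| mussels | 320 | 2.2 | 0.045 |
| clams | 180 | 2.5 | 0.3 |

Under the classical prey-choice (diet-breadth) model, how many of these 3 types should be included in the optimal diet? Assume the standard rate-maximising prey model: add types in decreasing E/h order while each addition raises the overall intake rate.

2

E/h in descending order: mussels 145, clams 72, turban snails 31.7 kJ/min. The optimal diet is the largest prefix of this list for which every included type satisfies E_i/h_i > R on the types above it.
Rate on top 1: 13.1. clams: 72 > 13.1 → include.
Rate on top 2: 36.99. turban snails: 31.7 < 36.99 → exclude; stop.
Optimal diet: mussels, clams — 2 of 3 types.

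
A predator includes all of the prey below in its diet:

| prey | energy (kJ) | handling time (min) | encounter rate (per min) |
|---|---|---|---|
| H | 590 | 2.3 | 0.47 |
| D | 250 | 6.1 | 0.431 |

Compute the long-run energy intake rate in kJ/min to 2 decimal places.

R = (0.47×590 + 0.431×250) / (1 + 0.47×2.3 + 0.431×6.1) = 385.1/4.71 = 81.75 kJ/min.

81.75 kJ/min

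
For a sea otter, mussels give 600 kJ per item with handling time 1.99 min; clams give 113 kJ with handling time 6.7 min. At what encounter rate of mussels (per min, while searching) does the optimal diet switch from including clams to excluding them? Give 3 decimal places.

0.030 per min

Drop clams once their profitability E₂/h₂ falls below the rate achievable on mussels alone: E₂/h₂ = λE₁/(1 + λh₁).
Solve for λ: λE₁h₂ = E₂(1 + λh₁) → λ(E₁h₂ − E₂h₁) = E₂ → λ = E₂/(E₁h₂ − E₂h₁).
λ = 113/(600×6.7 − 113×1.99) = 113/3795 = 0.02978 per min.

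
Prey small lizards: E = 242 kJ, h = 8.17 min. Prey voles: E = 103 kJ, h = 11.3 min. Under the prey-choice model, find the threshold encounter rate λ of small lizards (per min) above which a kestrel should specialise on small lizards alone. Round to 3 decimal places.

The zero-one rule: include voles iff E₂/h₂ > λE₁/(1+λh₁). Equality gives the switch point.
λE₁h₂ = E₂ + λE₂h₁ ⇒ λ = E₂/(E₁h₂ − E₂h₁) = 103/(2735 − 841.5) = 0.05441 per min.

0.054 per min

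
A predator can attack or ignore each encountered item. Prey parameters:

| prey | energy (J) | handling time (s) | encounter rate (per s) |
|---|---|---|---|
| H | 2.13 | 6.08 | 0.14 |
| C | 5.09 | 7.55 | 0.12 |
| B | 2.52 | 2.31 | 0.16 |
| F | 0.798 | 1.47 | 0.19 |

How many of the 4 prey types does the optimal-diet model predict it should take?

E/h in descending order: B 1.09, C 0.674, F 0.543, H 0.35 J/s. The optimal diet is the largest prefix of this list for which every included type satisfies E_i/h_i > R on the types above it.
Rate on top 1: 0.2944. C: 0.674 > 0.2944 → include.
Rate on top 2: 0.4456. F: 0.543 > 0.4456 → include.
Rate on top 3: 0.4562. H: 0.35 < 0.4562 → exclude; stop.
Optimal diet: B, C, F — 3 of 4 types.

3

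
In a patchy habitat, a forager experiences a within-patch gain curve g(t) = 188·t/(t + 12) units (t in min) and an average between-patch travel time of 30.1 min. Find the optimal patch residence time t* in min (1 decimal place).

Maximise g(t)/(T+t): set derivative to zero → g'(t)(T+t) = g(t).
g'(t) = 188·12/(t + 12)². Setting 188·12/(t+12)² = 188t/[(t+12)(30.1+t)] gives 12(30.1+t) = t(t+12), so t² = 12×30.1 = 361.2.
t* = √361.2 = 19.01 min.

19.0 min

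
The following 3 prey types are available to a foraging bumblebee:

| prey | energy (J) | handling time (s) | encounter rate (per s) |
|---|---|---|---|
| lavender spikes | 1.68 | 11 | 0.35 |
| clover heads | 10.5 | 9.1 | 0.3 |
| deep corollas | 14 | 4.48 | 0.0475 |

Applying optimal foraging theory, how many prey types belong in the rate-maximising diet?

2

E/h in descending order: deep corollas 3.12, clover heads 1.15, lavender spikes 0.153 J/s. The optimal diet is the largest prefix of this list for which every included type satisfies E_i/h_i > R on the types above it.
Rate on top 1: 0.5483. clover heads: 1.15 > 0.5483 → include.
Rate on top 2: 0.9676. lavender spikes: 0.153 < 0.9676 → exclude; stop.
Optimal diet: deep corollas, clover heads — 2 of 3 types.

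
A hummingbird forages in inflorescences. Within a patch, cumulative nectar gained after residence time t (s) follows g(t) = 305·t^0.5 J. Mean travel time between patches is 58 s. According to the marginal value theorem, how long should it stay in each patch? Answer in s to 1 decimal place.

58.0 s

By the marginal value theorem, leave when the instantaneous gain rate g'(t) equals the habitat-wide average g(t)/(T + t).
g'(t) = 0.5·305·t^-0.5. Setting 0.5·305·t^-0.5 = 305·t^0.5/(58+t) gives 0.5(58+t) = t, so 0.50·t = 0.5×58.
t* = 0.5×58/0.50 = 58 s.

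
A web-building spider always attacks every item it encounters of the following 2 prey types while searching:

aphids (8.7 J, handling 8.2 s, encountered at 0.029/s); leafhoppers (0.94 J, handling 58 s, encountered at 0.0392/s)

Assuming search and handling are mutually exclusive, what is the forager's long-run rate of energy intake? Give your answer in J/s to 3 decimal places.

0.082 J/s

R = Σλ_iE_i / (1 + Σλ_ih_i)
Numerator: 0.029×8.7 + 0.0392×0.94 = 0.2891
Denominator: 1 + 0.029×8.2 + 0.0392×58 = 3.511
R = 0.2891/3.511 = 0.08235 J/s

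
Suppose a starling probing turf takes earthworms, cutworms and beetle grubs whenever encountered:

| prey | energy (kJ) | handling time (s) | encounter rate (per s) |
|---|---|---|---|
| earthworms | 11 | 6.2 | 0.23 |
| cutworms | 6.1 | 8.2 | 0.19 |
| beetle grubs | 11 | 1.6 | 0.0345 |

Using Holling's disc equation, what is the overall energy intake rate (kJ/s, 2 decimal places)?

Energy encountered per unit search time: 0.23×11 + 0.19×6.1 + 0.0345×11 = 4.069 kJ/s.
Handling time per unit search time: 0.23×6.2 + 0.19×8.2 + 0.0345×1.6 = 3.039.
Rate = 4.069/(1 + 3.039) = 1.007 kJ/s.

1.01 kJ/s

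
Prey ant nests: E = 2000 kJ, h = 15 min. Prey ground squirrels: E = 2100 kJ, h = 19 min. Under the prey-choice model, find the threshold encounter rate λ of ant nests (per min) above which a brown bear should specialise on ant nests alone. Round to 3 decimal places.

At the threshold, the rate on ant nests alone equals the profitability of ground squirrels: λ·2000/(1 + λ·15) = 2100/19 = 110.5.
Rearranging, λ(2000 − 110.5×15) = 110.5, so λ = 110.5/342.1 = 0.3231 per min.

0.323 per min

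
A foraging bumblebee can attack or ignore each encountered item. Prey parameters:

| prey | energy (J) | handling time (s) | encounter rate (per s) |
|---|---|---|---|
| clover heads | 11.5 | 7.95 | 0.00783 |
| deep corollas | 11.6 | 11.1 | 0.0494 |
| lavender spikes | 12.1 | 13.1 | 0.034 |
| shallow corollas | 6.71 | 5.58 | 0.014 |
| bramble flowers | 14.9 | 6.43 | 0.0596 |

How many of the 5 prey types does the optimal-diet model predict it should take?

5

E/h in descending order: bramble flowers 2.32, clover heads 1.45, shallow corollas 1.2, deep corollas 1.05, lavender spikes 0.924 J/s. The optimal diet is the largest prefix of this list for which every included type satisfies E_i/h_i > R on the types above it.
Rate on top 1: 0.642. clover heads: 1.45 > 0.642 → include.
Rate on top 2: 0.6767. shallow corollas: 1.2 > 0.6767 → include.
Rate on top 3: 0.7036. deep corollas: 1.05 > 0.7036 → include.
Rate on top 4: 0.794. lavender spikes: 0.924 > 0.794 → include.
Optimal diet: bramble flowers, clover heads, shallow corollas, deep corollas, lavender spikes — 5 of 5 types.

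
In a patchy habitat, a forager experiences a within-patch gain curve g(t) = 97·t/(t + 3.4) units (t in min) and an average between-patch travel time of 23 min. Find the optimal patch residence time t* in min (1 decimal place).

8.8 min

Maximise g(t)/(T+t): set derivative to zero → g'(t)(T+t) = g(t).
g'(t) = 97·3.4/(t + 3.4)². Setting 97·3.4/(t+3.4)² = 97t/[(t+3.4)(23+t)] gives 3.4(23+t) = t(t+3.4), so t² = 3.4×23 = 78.2.
t* = √78.2 = 8.843 min.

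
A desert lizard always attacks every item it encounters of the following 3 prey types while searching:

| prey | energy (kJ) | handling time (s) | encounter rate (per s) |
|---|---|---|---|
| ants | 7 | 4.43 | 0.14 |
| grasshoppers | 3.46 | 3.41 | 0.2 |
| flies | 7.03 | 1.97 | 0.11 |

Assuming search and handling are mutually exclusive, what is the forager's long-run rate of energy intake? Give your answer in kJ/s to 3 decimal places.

0.971 kJ/s

R = Σλ_iE_i / (1 + Σλ_ih_i)
Numerator: 0.14×7 + 0.2×3.46 + 0.11×7.03 = 2.445
Denominator: 1 + 0.14×4.43 + 0.2×3.41 + 0.11×1.97 = 2.519
R = 2.445/2.519 = 0.9708 kJ/s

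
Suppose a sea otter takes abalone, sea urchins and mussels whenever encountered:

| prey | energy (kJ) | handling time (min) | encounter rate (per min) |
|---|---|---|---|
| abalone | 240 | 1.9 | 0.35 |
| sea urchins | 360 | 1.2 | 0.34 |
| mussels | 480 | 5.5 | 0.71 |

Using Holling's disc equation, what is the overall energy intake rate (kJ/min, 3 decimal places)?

R = (0.35×240 + 0.34×360 + 0.71×480) / (1 + 0.35×1.9 + 0.34×1.2 + 0.71×5.5) = 547.2/5.978 = 91.54 kJ/min.

91.536 kJ/min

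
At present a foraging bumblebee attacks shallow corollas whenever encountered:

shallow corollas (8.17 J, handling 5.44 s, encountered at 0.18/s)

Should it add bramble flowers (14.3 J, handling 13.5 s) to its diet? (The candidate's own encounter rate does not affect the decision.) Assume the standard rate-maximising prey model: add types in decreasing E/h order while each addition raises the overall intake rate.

Intake rate on the current diet: R = (0.18×8.17) / (1 + 0.18×5.44) = 1.471/1.979 = 0.743 J/s.
bramble flowers: E/h = 14.3/13.5 = 1.059 J/s.
1.059 > 0.743, so adding bramble flowers raises the average — include it.

Yes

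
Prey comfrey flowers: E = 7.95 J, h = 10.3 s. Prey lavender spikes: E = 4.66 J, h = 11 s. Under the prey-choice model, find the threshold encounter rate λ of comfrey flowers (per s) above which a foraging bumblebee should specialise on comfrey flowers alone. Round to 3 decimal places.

Drop lavender spikes once their profitability E₂/h₂ falls below the rate achievable on comfrey flowers alone: E₂/h₂ = λE₁/(1 + λh₁).
Solve for λ: λE₁h₂ = E₂(1 + λh₁) → λ(E₁h₂ − E₂h₁) = E₂ → λ = E₂/(E₁h₂ − E₂h₁).
λ = 4.66/(7.95×11 − 4.66×10.3) = 4.66/39.45 = 0.1181 per s.

0.118 per s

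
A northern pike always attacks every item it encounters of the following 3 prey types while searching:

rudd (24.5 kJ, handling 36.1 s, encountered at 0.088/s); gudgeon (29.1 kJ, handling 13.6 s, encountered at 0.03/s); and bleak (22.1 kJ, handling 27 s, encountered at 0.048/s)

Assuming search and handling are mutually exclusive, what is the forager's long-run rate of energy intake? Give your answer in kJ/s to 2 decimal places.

0.70 kJ/s

Energy encountered per unit search time: 0.088×24.5 + 0.03×29.1 + 0.048×22.1 = 4.09 kJ/s.
Handling time per unit search time: 0.088×36.1 + 0.03×13.6 + 0.048×27 = 4.881.
Rate = 4.09/(1 + 4.881) = 0.6954 kJ/s.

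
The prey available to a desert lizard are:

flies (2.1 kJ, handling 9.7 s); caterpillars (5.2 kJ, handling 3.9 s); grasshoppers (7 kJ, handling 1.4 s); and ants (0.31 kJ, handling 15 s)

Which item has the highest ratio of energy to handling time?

grasshoppers

In descending order of E/h:
grasshoppers: 7/1.4 = 5 kJ/s
caterpillars: 5.2/3.9 = 1.33 kJ/s
flies: 2.1/9.7 = 0.216 kJ/s
ants: 0.31/15 = 0.0207 kJ/s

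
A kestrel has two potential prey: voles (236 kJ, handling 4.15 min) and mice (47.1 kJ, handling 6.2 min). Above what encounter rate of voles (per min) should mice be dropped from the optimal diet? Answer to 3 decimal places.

0.037 per min

The zero-one rule: include mice iff E₂/h₂ > λE₁/(1+λh₁). Equality gives the switch point.
λE₁h₂ = E₂ + λE₂h₁ ⇒ λ = E₂/(E₁h₂ − E₂h₁) = 47.1/(1463 − 195.5) = 0.03715 per min.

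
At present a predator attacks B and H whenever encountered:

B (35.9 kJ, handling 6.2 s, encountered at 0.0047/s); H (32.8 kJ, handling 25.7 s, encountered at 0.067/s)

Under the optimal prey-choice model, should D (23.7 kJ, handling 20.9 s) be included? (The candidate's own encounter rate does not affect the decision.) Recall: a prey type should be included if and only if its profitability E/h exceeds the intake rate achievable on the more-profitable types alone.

Intake rate on the current diet: R = (0.0047×35.9 + 0.067×32.8) / (1 + 0.0047×6.2 + 0.067×25.7) = 2.366/2.751 = 0.8602 kJ/s.
D: E/h = 23.7/20.9 = 1.134 kJ/s.
1.134 > 0.8602, so adding D raises the average — include it.

Yes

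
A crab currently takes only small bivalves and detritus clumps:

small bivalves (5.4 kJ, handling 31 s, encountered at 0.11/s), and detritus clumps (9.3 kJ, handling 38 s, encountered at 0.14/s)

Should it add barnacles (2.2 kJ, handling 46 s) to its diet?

No

Intake rate on the current diet: R = (0.11×5.4 + 0.14×9.3) / (1 + 0.11×31 + 0.14×38) = 1.896/9.73 = 0.1949 kJ/s.
Profitability of barnacles: 2.2/46 = 0.04783 kJ/s.
Since 0.04783 < R, time spent handling barnacles is better spent searching.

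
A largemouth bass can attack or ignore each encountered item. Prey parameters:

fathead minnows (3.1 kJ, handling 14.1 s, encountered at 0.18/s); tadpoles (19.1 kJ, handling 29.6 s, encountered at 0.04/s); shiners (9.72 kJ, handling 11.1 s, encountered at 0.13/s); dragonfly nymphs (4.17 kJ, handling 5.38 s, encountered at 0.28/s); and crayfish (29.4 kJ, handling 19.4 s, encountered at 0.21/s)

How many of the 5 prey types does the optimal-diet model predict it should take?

E/h in descending order: crayfish 1.52, shiners 0.876, dragonfly nymphs 0.775, tadpoles 0.645, fathead minnows 0.22 kJ/s. The optimal diet is the largest prefix of this list for which every included type satisfies E_i/h_i > R on the types above it.
Rate on top 1: 1.217. shiners: 0.876 < 1.217 → exclude; stop.
Optimal diet: crayfish — 1 of 5 types.

1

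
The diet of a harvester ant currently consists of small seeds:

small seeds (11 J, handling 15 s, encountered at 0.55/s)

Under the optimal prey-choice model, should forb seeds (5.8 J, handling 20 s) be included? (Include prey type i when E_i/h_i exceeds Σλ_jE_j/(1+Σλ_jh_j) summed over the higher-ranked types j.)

Current rate: (0.55×11)/(1 + 0.55×15) = 0.6541 J/s.
Profitability of forb seeds: 5.8/20 = 0.29 J/s.
0.29 < 0.6541, so adding forb seeds would lower the average — exclude it.

No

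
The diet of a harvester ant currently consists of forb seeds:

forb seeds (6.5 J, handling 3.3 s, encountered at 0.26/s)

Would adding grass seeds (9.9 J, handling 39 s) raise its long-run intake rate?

No

On forb seeds alone, R = ΣλE/(1+Σλh) = 1.69/1.858 = 0.9096 J/s.
Profitability of grass seeds: 9.9/39 = 0.2538 J/s.
Since 0.2538 < R, time spent handling grass seeds is better spent searching.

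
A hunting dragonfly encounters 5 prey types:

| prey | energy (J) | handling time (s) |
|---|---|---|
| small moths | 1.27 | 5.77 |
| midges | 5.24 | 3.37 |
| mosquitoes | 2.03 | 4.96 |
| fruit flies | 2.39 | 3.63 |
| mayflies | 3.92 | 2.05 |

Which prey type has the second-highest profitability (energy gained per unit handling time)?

Profitability E/h (J/s): small moths = 1.27/5.77 = 0.22, midges = 5.24/3.37 = 1.55, mosquitoes = 2.03/4.96 = 0.409, fruit flies = 2.39/3.63 = 0.658, mayflies = 3.92/2.05 = 1.91.
Ranked: mayflies > midges > fruit flies > mosquitoes > small moths.

midges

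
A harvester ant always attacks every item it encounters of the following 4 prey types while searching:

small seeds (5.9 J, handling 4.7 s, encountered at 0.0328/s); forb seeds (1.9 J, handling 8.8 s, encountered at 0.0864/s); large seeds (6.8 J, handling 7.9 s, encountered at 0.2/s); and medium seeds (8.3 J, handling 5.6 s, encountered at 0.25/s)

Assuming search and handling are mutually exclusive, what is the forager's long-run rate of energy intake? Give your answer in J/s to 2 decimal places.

Energy encountered per unit search time: 0.0328×5.9 + 0.0864×1.9 + 0.2×6.8 + 0.25×8.3 = 3.793 J/s.
Handling time per unit search time: 0.0328×4.7 + 0.0864×8.8 + 0.2×7.9 + 0.25×5.6 = 3.894.
Rate = 3.793/(1 + 3.894) = 0.7749 J/s.

0.77 J/s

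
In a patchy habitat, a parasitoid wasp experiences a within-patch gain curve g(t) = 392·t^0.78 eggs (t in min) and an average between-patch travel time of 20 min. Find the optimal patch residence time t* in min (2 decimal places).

70.91 min

By the marginal value theorem, leave when the instantaneous gain rate g'(t) equals the habitat-wide average g(t)/(T + t).
g'(t) = 0.78·392·t^-0.22. Setting 0.78·392·t^-0.22 = 392·t^0.78/(20+t) gives 0.78(20+t) = t, so 0.22·t = 0.78×20.
t* = 0.78×20/0.22 = 70.91 min.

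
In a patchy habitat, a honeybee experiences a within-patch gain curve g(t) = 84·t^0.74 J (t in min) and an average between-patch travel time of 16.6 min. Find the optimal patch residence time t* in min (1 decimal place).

Optimal t* satisfies g'(t*) = g(t*)/(T + t*).
g'(t) = 0.74·84·t^-0.26. Setting 0.74·84·t^-0.26 = 84·t^0.74/(16.6+t) gives 0.74(16.6+t) = t, so 0.26·t = 0.74×16.6.
t* = 0.74×16.6/0.26 = 47.25 min.

47.2 min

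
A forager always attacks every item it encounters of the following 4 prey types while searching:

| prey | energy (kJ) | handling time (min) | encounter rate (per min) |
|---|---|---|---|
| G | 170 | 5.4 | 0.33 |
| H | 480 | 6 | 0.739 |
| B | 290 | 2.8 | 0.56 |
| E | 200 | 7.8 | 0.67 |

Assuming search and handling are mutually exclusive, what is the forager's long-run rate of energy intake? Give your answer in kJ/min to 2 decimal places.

50.48 kJ/min

R = (0.33×170 + 0.739×480 + 0.56×290 + 0.67×200) / (1 + 0.33×5.4 + 0.739×6 + 0.56×2.8 + 0.67×7.8) = 707.2/14.01 = 50.48 kJ/min.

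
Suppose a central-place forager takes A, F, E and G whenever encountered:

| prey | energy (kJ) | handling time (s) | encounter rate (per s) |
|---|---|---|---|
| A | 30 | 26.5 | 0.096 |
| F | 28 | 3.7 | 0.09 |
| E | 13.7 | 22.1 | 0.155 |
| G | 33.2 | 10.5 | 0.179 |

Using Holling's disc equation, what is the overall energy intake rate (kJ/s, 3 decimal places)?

R = (0.096×30 + 0.09×28 + 0.155×13.7 + 0.179×33.2) / (1 + 0.096×26.5 + 0.09×3.7 + 0.155×22.1 + 0.179×10.5) = 13.47/9.182 = 1.467 kJ/s.

1.467 kJ/s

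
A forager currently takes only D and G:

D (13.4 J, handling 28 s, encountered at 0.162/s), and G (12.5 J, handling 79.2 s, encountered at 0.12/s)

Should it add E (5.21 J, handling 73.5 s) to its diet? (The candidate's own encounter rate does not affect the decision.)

No

Intake rate on the current diet: R = (0.162×13.4 + 0.12×12.5) / (1 + 0.162×28 + 0.12×79.2) = 3.671/15.04 = 0.2441 J/s.
Profitability of E: 5.21/73.5 = 0.07088 J/s.
0.07088 < 0.2441, so adding E would lower the average — exclude it.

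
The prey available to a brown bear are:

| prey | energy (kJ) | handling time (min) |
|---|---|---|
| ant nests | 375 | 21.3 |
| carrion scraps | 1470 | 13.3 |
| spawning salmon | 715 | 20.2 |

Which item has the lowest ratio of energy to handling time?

ant nests

Profitability E/h (kJ/min): ant nests = 375/21.3 = 17.6, carrion scraps = 1470/13.3 = 111, spawning salmon = 715/20.2 = 35.4.
Ranked: carrion scraps > spawning salmon > ant nests.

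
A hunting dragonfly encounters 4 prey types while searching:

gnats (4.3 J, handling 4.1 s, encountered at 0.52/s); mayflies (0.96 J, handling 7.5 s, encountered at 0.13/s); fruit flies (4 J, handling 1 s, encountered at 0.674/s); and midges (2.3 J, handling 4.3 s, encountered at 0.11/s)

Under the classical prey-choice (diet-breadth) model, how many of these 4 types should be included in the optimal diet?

1

Rank by E/h (J/s): fruit flies 4, gnats 1.05, midges 0.535, mayflies 0.128. Include each in turn until the next type's E/h falls below the running intake rate.
Rate on top 1: 1.611. gnats: 1.05 < 1.611 → exclude; stop.
Optimal diet: fruit flies — 1 of 4 types.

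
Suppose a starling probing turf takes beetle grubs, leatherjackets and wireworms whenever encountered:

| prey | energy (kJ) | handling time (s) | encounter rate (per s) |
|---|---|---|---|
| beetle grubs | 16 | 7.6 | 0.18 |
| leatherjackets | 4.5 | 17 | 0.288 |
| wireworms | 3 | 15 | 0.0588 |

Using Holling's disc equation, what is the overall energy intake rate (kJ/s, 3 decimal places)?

R = (0.18×16 + 0.288×4.5 + 0.0588×3) / (1 + 0.18×7.6 + 0.288×17 + 0.0588×15) = 4.352/8.146 = 0.5343 kJ/s.

0.534 kJ/s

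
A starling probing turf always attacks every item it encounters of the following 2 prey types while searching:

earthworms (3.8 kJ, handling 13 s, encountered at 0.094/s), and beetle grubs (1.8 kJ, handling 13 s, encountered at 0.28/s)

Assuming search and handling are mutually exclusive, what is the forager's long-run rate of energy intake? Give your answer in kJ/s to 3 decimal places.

R = Σλ_iE_i / (1 + Σλ_ih_i)
Numerator: 0.094×3.8 + 0.28×1.8 = 0.8612
Denominator: 1 + 0.094×13 + 0.28×13 = 5.862
R = 0.8612/5.862 = 0.1469 kJ/s

0.147 kJ/s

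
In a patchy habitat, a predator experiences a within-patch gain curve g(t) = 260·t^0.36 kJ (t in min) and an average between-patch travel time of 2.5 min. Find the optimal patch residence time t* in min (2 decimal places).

By the marginal value theorem, leave when the instantaneous gain rate g'(t) equals the habitat-wide average g(t)/(T + t).
g'(t) = 0.36·260·t^-0.64. Setting 0.36·260·t^-0.64 = 260·t^0.36/(2.5+t) gives 0.36(2.5+t) = t, so 0.64·t = 0.36×2.5.
t* = 0.36×2.5/0.64 = 1.406 min.

1.41 min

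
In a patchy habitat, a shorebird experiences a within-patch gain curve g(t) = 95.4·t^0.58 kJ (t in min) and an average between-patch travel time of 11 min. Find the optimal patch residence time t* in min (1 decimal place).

Optimal t* satisfies g'(t*) = g(t*)/(T + t*).
g'(t) = 0.58·95.4·t^-0.42. Setting 0.58·95.4·t^-0.42 = 95.4·t^0.58/(11+t) gives 0.58(11+t) = t, so 0.42·t = 0.58×11.
t* = 0.58×11/0.42 = 15.19 min.

15.2 min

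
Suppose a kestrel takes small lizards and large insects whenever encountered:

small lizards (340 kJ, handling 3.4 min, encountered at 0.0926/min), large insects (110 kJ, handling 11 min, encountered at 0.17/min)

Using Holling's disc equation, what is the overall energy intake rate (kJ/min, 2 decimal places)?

Energy encountered per unit search time: 0.0926×340 + 0.17×110 = 50.18 kJ/min.
Handling time per unit search time: 0.0926×3.4 + 0.17×11 = 2.185.
Rate = 50.18/(1 + 2.185) = 15.76 kJ/min.

15.76 kJ/min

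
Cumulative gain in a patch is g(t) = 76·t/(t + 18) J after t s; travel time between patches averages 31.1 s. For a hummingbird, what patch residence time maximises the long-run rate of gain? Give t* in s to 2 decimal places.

Maximise g(t)/(T+t): set derivative to zero → g'(t)(T+t) = g(t).
g'(t) = 76·18/(t + 18)². Setting 76·18/(t+18)² = 76t/[(t+18)(31.1+t)] gives 18(31.1+t) = t(t+18), so t² = 18×31.1 = 559.8.
t* = √559.8 = 23.66 s.

23.66 s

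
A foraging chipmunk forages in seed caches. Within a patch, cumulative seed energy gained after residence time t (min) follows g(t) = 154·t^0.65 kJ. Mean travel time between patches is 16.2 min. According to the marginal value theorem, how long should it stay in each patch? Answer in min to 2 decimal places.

30.09 min

Maximise g(t)/(T+t): set derivative to zero → g'(t)(T+t) = g(t).
g'(t) = 0.65·154·t^-0.35. Setting 0.65·154·t^-0.35 = 154·t^0.65/(16.2+t) gives 0.65(16.2+t) = t, so 0.35·t = 0.65×16.2.
t* = 0.65×16.2/0.35 = 30.09 min.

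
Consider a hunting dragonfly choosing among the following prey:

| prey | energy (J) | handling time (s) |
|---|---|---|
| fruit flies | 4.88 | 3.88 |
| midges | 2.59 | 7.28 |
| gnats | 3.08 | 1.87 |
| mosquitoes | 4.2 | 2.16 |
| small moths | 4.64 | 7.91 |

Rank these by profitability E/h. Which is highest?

mosquitoes

Profitability E/h (J/s): fruit flies = 4.88/3.88 = 1.26, midges = 2.59/7.28 = 0.356, gnats = 3.08/1.87 = 1.65, mosquitoes = 4.2/2.16 = 1.94, small moths = 4.64/7.91 = 0.587.
Ranked: mosquitoes > gnats > fruit flies > small moths > midges.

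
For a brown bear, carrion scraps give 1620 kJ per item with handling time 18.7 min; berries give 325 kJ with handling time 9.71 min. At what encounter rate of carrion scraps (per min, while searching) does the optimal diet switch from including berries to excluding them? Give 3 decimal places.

At the threshold, the rate on carrion scraps alone equals the profitability of berries: λ·1620/(1 + λ·18.7) = 325/9.71 = 33.47.
Rearranging, λ(1620 − 33.47×18.7) = 33.47, so λ = 33.47/994.1 = 0.03367 per min.

0.034 per min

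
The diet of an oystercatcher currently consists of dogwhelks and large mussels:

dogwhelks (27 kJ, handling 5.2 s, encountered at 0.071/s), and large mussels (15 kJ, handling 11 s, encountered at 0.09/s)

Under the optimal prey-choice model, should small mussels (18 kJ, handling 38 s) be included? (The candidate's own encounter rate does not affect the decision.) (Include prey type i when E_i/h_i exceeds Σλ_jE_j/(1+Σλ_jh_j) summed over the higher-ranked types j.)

Current rate: (0.071×27 + 0.09×15)/(1 + 0.071×5.2 + 0.09×11) = 1.385 kJ/s.
small mussels: E/h = 18/38 = 0.4737 kJ/s.
Since 0.4737 < R, time spent handling small mussels is better spent searching.

No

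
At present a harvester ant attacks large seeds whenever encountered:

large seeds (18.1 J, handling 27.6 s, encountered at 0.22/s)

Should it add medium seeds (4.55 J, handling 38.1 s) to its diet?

No

On large seeds alone, R = ΣλE/(1+Σλh) = 3.982/7.072 = 0.5631 J/s.
Profitability of medium seeds: 4.55/38.1 = 0.1194 J/s.
0.1194 < 0.5631, so adding medium seeds would lower the average — exclude it.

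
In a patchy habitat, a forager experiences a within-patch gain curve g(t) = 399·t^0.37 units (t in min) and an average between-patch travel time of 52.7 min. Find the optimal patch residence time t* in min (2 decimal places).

30.95 min

By the marginal value theorem, leave when the instantaneous gain rate g'(t) equals the habitat-wide average g(t)/(T + t).
g'(t) = 0.37·399·t^-0.63. Setting 0.37·399·t^-0.63 = 399·t^0.37/(52.7+t) gives 0.37(52.7+t) = t, so 0.63·t = 0.37×52.7.
t* = 0.37×52.7/0.63 = 30.95 min.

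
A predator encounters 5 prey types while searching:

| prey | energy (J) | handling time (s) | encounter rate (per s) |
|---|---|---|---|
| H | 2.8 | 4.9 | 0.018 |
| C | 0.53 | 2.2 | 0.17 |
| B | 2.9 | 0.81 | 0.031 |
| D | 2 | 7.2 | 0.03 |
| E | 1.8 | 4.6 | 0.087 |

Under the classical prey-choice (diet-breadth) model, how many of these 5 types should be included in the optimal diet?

5

Rank by E/h (J/s): B 3.58, H 0.571, E 0.391, D 0.278, C 0.241. Include each in turn until the next type's E/h falls below the running intake rate.
Rate on top 1: 0.0877. H: 0.571 > 0.0877 → include.
Rate on top 2: 0.126. E: 0.391 > 0.126 → include.
Rate on top 3: 0.1962. D: 0.278 > 0.1962 → include.
Rate on top 4: 0.2064. C: 0.241 > 0.2064 → include.
Optimal diet: B, H, E, D, C — 5 of 5 types.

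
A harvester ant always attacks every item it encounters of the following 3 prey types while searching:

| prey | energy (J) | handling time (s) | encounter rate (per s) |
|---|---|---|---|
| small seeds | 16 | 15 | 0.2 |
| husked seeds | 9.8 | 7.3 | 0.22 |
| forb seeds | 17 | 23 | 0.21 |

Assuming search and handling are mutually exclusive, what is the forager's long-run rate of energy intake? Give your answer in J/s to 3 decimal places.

0.855 J/s

Energy encountered per unit search time: 0.2×16 + 0.22×9.8 + 0.21×17 = 8.926 J/s.
Handling time per unit search time: 0.2×15 + 0.22×7.3 + 0.21×23 = 9.436.
Rate = 8.926/(1 + 9.436) = 0.8553 J/s.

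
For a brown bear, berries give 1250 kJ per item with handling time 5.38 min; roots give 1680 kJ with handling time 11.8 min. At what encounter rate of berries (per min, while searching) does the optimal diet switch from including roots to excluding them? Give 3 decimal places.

At the threshold, the rate on berries alone equals the profitability of roots: λ·1250/(1 + λ·5.38) = 1680/11.8 = 142.4.
Rearranging, λ(1250 − 142.4×5.38) = 142.4, so λ = 142.4/484 = 0.2941 per min.

0.294 per min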